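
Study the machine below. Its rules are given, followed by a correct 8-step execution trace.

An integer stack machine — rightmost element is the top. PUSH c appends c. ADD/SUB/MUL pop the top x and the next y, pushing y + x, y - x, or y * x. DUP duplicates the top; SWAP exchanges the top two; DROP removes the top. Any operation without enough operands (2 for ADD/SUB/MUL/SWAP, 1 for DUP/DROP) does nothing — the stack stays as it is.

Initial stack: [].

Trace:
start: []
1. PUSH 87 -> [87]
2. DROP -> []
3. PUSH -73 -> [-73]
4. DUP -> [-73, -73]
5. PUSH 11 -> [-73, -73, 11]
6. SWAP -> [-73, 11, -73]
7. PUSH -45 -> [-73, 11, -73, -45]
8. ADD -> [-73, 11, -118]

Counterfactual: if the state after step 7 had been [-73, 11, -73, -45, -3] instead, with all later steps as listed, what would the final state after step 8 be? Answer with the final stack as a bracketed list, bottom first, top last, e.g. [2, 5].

state after step 7 := [-73, 11, -73, -45, -3]
8. ADD -> [-73, 11, -73, -48]

[-73, 11, -73, -48]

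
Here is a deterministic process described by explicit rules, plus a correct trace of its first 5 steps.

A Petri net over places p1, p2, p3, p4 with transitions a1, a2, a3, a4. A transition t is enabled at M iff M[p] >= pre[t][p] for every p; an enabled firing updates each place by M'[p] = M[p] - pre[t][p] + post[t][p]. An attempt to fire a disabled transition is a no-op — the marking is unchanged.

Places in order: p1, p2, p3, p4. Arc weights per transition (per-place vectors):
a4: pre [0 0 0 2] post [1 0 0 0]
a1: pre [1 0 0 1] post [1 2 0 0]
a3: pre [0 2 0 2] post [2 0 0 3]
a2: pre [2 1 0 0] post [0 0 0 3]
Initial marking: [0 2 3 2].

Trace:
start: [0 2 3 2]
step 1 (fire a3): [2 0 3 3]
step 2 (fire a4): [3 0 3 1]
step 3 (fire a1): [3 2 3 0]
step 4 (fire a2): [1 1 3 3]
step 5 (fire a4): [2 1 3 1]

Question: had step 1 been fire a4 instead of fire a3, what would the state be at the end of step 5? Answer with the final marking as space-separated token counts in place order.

1 2 3 0

(re-executing from step 1 with the substitution; state before step 1: [0 2 3 2])
step 1 (fire a4): [1 2 3 0]
step 2 (fire a4): [1 2 3 0]
step 3 (fire a1): [1 2 3 0]
step 4 (fire a2): [1 2 3 0]
step 5 (fire a4): [1 2 3 0]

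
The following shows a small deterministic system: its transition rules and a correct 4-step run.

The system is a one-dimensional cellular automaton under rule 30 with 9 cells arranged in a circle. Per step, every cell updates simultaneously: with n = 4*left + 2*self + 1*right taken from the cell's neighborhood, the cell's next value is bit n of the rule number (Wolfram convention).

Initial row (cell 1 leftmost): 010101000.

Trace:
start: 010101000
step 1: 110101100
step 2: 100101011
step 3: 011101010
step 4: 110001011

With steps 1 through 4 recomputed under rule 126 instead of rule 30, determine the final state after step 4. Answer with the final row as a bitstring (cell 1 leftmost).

111011111

(re-executing steps 1..4 under rule 126; state before step 1: 010101000)
step 1: 111111100
step 2: 100000111
step 3: 110001100
step 4: 111011111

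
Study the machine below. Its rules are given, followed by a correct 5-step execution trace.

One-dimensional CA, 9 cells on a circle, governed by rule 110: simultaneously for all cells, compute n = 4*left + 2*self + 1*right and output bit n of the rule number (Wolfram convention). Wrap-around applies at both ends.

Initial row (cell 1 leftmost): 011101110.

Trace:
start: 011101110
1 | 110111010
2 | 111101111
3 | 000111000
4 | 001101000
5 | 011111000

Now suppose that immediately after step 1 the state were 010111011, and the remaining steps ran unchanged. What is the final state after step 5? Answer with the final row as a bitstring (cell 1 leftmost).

011111000

state after step 1 := 010111011
2 | 111101111
3 | 000111000
4 | 001101000
5 | 011111000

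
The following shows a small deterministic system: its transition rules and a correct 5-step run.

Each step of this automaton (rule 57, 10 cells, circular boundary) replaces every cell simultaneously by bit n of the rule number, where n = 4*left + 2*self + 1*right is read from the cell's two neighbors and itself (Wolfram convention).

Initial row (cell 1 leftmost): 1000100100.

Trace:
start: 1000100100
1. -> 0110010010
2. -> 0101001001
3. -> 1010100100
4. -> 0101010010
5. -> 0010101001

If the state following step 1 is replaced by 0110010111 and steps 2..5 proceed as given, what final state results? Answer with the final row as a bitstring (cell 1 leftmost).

state after step 1 := 0110010111
2. -> 1101001100
3. -> 1010101010
4. -> 0101010101
5. -> 1010101010

1010101010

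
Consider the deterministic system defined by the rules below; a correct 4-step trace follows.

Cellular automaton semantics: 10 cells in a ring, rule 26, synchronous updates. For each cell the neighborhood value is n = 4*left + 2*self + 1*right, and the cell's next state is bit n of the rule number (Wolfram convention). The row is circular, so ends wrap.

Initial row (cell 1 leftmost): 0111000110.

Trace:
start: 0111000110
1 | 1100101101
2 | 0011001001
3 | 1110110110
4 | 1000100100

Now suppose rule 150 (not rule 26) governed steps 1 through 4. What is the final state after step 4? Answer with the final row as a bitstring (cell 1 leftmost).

(re-executing steps 1..4 under rule 150; state before step 1: 0111000110)
1 | 1010101001
2 | 0010101110
3 | 0110100101
4 | 0000111101

0000111101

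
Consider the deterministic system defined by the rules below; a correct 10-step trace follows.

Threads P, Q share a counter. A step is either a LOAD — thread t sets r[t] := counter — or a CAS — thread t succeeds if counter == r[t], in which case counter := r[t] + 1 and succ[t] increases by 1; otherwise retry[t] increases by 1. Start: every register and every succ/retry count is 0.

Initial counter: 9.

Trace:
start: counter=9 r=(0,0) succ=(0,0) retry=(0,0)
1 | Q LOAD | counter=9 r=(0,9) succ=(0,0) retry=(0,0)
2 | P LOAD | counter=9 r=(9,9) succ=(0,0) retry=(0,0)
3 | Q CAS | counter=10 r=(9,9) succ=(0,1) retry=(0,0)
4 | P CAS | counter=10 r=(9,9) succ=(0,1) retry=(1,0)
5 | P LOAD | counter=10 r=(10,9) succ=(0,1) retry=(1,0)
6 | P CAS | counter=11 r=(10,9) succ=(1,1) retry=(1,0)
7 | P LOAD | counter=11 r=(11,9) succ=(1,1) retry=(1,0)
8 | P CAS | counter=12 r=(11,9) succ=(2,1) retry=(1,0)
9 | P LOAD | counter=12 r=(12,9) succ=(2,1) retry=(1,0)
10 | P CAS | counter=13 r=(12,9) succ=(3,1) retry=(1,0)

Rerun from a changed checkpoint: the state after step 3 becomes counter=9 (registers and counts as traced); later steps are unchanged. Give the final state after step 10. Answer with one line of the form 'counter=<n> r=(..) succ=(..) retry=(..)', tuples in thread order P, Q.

counter=13 r=(12,9) succ=(4,1) retry=(0,0)

state after step 3 := counter=9 r=(9,9) succ=(0,1) retry=(0,0)
4 | P CAS | counter=10 r=(9,9) succ=(1,1) retry=(0,0)
5 | P LOAD | counter=10 r=(10,9) succ=(1,1) retry=(0,0)
6 | P CAS | counter=11 r=(10,9) succ=(2,1) retry=(0,0)
7 | P LOAD | counter=11 r=(11,9) succ=(2,1) retry=(0,0)
8 | P CAS | counter=12 r=(11,9) succ=(3,1) retry=(0,0)
9 | P LOAD | counter=12 r=(12,9) succ=(3,1) retry=(0,0)
10 | P CAS | counter=13 r=(12,9) succ=(4,1) retry=(0,0)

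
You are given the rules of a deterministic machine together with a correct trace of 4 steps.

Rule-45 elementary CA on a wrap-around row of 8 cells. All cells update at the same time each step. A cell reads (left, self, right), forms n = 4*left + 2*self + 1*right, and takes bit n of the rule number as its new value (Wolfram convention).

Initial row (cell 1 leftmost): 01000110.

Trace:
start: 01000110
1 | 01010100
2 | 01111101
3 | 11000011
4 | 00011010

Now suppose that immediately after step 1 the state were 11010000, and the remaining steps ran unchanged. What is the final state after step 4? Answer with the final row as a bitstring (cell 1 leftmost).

00011011

state after step 1 := 11010000
2 | 10110110
3 | 11101101
4 | 00011011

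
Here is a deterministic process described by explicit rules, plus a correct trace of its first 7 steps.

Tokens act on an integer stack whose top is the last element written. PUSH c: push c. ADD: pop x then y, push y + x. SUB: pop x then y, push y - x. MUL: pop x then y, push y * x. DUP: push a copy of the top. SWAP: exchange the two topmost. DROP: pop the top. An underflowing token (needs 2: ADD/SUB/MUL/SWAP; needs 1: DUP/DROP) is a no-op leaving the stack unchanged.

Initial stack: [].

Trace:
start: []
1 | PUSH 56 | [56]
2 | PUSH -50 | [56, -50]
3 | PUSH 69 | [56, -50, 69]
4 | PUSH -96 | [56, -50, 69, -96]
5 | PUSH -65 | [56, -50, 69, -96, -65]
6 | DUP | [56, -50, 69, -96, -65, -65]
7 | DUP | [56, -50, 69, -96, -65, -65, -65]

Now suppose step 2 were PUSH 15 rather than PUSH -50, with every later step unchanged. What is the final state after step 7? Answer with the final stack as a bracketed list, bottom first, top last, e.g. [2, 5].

[56, 15, 69, -96, -65, -65, -65]

(re-executing from step 2 with the substitution; state before step 2: [56])
2 | PUSH 15 | [56, 15]
3 | PUSH 69 | [56, 15, 69]
4 | PUSH -96 | [56, 15, 69, -96]
5 | PUSH -65 | [56, 15, 69, -96, -65]
6 | DUP | [56, 15, 69, -96, -65, -65]
7 | DUP | [56, 15, 69, -96, -65, -65, -65]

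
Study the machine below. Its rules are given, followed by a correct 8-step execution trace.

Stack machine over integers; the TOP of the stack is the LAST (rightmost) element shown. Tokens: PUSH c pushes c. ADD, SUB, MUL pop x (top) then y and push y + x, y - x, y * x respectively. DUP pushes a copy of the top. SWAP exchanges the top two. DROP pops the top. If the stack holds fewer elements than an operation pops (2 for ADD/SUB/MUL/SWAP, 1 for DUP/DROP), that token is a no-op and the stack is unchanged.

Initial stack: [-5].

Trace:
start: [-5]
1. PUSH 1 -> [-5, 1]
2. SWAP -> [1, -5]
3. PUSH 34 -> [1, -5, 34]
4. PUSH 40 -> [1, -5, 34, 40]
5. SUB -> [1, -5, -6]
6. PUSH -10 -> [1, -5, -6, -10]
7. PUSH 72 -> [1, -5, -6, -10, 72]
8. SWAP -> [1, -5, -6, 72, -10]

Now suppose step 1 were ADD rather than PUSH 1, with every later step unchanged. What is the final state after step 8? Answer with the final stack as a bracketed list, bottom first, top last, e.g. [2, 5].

(re-executing from step 1 with the substitution; state before step 1: [-5])
1. ADD -> [-5]
2. SWAP -> [-5]
3. PUSH 34 -> [-5, 34]
4. PUSH 40 -> [-5, 34, 40]
5. SUB -> [-5, -6]
6. PUSH -10 -> [-5, -6, -10]
7. PUSH 72 -> [-5, -6, -10, 72]
8. SWAP -> [-5, -6, 72, -10]

[-5, -6, 72, -10]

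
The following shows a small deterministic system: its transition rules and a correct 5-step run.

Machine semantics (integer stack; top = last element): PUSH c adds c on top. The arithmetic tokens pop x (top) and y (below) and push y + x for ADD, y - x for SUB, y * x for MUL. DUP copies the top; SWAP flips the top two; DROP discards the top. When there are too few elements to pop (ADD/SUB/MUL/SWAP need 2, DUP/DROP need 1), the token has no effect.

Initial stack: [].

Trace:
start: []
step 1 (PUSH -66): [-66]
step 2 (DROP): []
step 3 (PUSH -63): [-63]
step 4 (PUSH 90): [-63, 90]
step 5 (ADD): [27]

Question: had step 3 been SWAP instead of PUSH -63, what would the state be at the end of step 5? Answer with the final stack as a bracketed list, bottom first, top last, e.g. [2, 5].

[90]

(re-executing from step 3 with the substitution; state before step 3: [])
step 3 (SWAP): []
step 4 (PUSH 90): [90]
step 5 (ADD): [90]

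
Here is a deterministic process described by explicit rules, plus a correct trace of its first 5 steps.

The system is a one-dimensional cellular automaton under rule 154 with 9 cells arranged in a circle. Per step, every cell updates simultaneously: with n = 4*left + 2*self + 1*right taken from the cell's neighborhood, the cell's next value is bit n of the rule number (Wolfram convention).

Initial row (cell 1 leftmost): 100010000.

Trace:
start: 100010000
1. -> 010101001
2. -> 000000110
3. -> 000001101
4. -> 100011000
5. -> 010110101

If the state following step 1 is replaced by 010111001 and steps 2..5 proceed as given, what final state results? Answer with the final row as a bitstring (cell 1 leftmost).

110010101

state after step 1 := 010111001
2. -> 000110110
3. -> 001100101
4. -> 111011000
5. -> 110010101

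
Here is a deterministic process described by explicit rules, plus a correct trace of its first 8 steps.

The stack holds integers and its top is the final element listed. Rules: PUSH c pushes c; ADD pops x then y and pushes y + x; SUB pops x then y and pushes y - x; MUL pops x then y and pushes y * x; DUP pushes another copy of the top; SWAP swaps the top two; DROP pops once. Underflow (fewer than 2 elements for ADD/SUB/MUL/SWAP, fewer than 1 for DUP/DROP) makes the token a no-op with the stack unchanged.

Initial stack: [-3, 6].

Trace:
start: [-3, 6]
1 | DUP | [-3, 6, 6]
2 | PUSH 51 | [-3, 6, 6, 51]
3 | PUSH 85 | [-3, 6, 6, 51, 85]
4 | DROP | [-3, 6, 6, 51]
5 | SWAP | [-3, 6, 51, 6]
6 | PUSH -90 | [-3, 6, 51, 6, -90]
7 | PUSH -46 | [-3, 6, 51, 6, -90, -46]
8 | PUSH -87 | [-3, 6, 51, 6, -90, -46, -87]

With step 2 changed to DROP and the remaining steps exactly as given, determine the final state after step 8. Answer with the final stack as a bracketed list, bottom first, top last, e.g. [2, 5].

[6, -3, -90, -46, -87]

(re-executing from step 2 with the substitution; state before step 2: [-3, 6, 6])
2 | DROP | [-3, 6]
3 | PUSH 85 | [-3, 6, 85]
4 | DROP | [-3, 6]
5 | SWAP | [6, -3]
6 | PUSH -90 | [6, -3, -90]
7 | PUSH -46 | [6, -3, -90, -46]
8 | PUSH -87 | [6, -3, -90, -46, -87]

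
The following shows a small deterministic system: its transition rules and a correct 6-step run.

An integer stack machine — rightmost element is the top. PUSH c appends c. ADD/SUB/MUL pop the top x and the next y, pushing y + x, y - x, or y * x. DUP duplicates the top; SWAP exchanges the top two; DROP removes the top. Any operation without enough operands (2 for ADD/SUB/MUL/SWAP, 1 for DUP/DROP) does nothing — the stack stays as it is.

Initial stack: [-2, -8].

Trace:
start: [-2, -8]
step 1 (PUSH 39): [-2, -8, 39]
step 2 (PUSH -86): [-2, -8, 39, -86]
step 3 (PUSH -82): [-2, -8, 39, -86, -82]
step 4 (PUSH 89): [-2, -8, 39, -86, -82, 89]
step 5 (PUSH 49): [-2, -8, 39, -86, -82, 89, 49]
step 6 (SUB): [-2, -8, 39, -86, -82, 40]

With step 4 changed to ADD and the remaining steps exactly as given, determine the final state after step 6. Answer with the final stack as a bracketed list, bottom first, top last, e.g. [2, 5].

(re-executing from step 4 with the substitution; state before step 4: [-2, -8, 39, -86, -82])
step 4 (ADD): [-2, -8, 39, -168]
step 5 (PUSH 49): [-2, -8, 39, -168, 49]
step 6 (SUB): [-2, -8, 39, -217]

[-2, -8, 39, -217]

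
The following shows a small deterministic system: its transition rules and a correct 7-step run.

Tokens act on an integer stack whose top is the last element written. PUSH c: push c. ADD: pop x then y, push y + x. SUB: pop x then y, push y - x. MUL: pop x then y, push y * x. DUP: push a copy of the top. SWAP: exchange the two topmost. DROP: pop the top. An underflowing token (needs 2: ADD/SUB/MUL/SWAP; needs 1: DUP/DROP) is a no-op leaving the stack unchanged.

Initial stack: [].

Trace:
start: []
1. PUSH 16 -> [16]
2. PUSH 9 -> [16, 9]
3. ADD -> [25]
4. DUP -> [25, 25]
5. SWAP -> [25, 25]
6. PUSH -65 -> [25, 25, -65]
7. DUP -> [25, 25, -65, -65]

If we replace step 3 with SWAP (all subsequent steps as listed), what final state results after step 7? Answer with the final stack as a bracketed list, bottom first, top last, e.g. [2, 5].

[9, 16, 16, -65, -65]

(re-executing from step 3 with the substitution; state before step 3: [16, 9])
3. SWAP -> [9, 16]
4. DUP -> [9, 16, 16]
5. SWAP -> [9, 16, 16]
6. PUSH -65 -> [9, 16, 16, -65]
7. DUP -> [9, 16, 16, -65, -65]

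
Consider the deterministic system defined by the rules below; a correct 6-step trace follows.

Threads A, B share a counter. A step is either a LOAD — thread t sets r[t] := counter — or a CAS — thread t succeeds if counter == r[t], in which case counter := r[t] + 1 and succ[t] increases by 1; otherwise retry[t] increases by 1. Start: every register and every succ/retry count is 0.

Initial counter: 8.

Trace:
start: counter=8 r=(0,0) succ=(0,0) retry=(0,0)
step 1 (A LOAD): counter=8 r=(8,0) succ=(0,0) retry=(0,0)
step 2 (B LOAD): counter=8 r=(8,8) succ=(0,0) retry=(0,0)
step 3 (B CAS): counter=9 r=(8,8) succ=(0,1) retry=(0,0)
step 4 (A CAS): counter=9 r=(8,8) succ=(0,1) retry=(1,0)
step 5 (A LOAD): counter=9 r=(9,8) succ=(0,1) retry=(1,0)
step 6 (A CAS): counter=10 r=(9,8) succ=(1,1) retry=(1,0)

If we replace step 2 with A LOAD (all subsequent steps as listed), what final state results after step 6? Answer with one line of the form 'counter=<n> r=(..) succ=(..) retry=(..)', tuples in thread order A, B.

(re-executing from step 2 with the substitution; state before step 2: counter=8 r=(8,0) succ=(0,0) retry=(0,0))
step 2 (A LOAD): counter=8 r=(8,0) succ=(0,0) retry=(0,0)
step 3 (B CAS): counter=8 r=(8,0) succ=(0,0) retry=(0,1)
step 4 (A CAS): counter=9 r=(8,0) succ=(1,0) retry=(0,1)
step 5 (A LOAD): counter=9 r=(9,0) succ=(1,0) retry=(0,1)
step 6 (A CAS): counter=10 r=(9,0) succ=(2,0) retry=(0,1)

counter=10 r=(9,0) succ=(2,0) retry=(0,1)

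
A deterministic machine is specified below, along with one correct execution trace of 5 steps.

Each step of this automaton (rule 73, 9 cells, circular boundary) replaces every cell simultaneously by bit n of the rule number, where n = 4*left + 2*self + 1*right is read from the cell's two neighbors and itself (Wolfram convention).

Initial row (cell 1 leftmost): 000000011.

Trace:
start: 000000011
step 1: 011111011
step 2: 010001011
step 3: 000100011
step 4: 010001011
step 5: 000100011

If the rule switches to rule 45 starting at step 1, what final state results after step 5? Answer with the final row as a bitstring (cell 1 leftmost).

110011011

(re-executing steps 1..5 under rule 45; state before step 1: 000000011)
step 1: 011111010
step 2: 010000110
step 3: 010110100
step 4: 011101101
step 5: 110011011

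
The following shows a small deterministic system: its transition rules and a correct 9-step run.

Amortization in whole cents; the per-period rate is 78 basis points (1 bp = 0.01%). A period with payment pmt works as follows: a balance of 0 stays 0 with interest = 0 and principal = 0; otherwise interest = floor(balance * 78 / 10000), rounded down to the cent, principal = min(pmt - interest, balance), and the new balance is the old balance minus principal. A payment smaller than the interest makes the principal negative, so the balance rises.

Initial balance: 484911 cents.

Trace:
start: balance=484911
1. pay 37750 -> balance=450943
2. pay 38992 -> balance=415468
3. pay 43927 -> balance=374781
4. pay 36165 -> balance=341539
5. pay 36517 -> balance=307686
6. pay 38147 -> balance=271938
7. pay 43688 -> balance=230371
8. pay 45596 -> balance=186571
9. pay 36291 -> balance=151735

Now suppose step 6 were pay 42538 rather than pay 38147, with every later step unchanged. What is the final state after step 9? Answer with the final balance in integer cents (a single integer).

147240

(re-executing from step 6 with the substitution; state before step 6: balance=307686)
6. pay 42538 -> balance=267547
7. pay 43688 -> balance=225945
8. pay 45596 -> balance=182111
9. pay 36291 -> balance=147240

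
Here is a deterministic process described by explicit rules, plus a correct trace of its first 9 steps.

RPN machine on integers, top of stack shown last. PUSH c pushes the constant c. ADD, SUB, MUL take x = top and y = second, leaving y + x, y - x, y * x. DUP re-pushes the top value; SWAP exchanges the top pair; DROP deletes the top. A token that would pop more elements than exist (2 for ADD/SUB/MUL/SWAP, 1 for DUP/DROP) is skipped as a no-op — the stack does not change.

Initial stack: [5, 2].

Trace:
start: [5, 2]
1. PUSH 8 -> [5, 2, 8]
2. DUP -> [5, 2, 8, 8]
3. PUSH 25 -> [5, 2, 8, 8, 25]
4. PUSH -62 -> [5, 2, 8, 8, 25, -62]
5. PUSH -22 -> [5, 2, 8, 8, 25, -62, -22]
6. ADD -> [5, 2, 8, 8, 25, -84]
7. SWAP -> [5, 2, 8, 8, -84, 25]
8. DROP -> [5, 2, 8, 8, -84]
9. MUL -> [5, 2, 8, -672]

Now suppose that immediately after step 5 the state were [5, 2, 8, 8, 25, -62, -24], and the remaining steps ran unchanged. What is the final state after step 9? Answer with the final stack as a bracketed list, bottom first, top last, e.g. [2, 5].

[5, 2, 8, -688]

state after step 5 := [5, 2, 8, 8, 25, -62, -24]
6. ADD -> [5, 2, 8, 8, 25, -86]
7. SWAP -> [5, 2, 8, 8, -86, 25]
8. DROP -> [5, 2, 8, 8, -86]
9. MUL -> [5, 2, 8, -688]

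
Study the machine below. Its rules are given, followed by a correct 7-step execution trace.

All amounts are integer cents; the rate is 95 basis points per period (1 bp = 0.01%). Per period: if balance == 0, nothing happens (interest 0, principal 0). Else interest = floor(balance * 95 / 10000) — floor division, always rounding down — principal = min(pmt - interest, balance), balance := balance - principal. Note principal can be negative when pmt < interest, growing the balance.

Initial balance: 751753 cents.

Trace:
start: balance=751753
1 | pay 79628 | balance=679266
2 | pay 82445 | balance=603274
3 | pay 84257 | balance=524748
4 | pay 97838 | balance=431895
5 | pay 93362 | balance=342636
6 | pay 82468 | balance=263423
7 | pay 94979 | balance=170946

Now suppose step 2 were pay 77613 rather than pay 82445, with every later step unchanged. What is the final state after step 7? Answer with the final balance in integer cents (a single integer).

176011

(re-executing from step 2 with the substitution; state before step 2: balance=679266)
2 | pay 77613 | balance=608106
3 | pay 84257 | balance=529626
4 | pay 97838 | balance=436819
5 | pay 93362 | balance=347606
6 | pay 82468 | balance=268440
7 | pay 94979 | balance=176011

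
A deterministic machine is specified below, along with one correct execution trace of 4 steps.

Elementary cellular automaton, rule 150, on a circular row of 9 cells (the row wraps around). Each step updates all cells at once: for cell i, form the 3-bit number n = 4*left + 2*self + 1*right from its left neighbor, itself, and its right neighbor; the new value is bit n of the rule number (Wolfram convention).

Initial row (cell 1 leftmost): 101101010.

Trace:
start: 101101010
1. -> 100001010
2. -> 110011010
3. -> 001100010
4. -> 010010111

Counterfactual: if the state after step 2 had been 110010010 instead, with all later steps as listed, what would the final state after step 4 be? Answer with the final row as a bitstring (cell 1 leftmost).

state after step 2 := 110010010
3. -> 001111110
4. -> 010111101

010111101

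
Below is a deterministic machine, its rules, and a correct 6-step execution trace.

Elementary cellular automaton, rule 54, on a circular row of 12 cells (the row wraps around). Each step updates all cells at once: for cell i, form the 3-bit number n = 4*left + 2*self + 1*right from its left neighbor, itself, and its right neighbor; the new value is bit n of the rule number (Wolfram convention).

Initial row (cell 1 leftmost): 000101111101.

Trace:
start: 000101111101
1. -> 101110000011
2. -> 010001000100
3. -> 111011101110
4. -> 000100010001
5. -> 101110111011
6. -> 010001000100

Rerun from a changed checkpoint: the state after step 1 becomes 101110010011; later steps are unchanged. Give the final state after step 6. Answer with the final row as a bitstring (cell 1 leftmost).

state after step 1 := 101110010011
2. -> 010001111100
3. -> 111010000010
4. -> 000111000111
5. -> 101000101000
6. -> 111101111101

111101111101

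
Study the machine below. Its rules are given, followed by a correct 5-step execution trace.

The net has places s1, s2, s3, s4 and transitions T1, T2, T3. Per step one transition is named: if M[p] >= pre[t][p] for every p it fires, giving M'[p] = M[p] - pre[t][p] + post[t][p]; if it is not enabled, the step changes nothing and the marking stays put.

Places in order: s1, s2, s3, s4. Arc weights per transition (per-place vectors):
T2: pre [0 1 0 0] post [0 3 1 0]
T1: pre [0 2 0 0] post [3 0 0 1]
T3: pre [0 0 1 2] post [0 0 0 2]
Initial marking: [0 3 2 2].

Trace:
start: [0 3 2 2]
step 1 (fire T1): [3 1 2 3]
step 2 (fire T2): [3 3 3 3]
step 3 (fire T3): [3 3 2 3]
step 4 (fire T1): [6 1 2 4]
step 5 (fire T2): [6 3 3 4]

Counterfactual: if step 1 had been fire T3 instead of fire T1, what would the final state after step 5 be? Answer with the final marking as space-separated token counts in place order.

3 5 2 3

(re-executing from step 1 with the substitution; state before step 1: [0 3 2 2])
step 1 (fire T3): [0 3 1 2]
step 2 (fire T2): [0 5 2 2]
step 3 (fire T3): [0 5 1 2]
step 4 (fire T1): [3 3 1 3]
step 5 (fire T2): [3 5 2 3]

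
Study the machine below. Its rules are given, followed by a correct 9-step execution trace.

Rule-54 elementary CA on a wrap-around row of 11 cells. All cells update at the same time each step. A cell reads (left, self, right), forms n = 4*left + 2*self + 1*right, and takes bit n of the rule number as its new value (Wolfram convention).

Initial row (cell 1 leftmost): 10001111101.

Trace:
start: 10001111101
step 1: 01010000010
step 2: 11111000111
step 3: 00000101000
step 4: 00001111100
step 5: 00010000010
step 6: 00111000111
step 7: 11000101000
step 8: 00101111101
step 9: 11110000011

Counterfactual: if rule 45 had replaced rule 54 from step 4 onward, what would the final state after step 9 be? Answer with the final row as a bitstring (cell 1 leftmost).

(re-executing steps 4..9 under rule 45; state before step 4: 00000101000)
step 4: 11110111011
step 5: 00001100110
step 6: 11101000100
step 7: 10011010100
step 8: 10010111100
step 9: 10011100000

10011100000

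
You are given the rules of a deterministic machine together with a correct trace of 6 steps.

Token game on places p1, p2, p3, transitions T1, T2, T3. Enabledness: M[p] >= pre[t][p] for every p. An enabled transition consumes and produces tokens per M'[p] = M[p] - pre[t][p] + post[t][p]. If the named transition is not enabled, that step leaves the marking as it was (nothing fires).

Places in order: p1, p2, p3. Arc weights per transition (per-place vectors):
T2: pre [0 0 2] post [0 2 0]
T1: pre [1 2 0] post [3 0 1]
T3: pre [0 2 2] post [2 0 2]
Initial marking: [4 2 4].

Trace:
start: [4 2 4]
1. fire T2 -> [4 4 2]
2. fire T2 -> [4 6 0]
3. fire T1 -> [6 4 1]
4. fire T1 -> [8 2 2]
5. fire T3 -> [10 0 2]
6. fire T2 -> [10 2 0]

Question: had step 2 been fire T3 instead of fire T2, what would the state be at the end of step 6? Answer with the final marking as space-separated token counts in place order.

8 2 1

(re-executing from step 2 with the substitution; state before step 2: [4 4 2])
2. fire T3 -> [6 2 2]
3. fire T1 -> [8 0 3]
4. fire T1 -> [8 0 3]
5. fire T3 -> [8 0 3]
6. fire T2 -> [8 2 1]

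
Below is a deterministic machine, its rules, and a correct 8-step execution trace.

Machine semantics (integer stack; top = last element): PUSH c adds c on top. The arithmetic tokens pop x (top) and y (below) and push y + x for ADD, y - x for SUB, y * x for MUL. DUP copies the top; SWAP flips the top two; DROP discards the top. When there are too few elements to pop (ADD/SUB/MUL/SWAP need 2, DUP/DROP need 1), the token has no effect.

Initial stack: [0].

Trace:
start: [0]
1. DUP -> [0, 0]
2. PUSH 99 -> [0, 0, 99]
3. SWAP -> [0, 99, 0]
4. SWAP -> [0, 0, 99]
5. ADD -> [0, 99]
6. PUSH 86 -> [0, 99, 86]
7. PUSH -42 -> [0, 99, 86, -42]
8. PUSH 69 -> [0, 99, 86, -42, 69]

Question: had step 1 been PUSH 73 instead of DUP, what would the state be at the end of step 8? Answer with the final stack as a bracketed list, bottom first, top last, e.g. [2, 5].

[0, 172, 86, -42, 69]

(re-executing from step 1 with the substitution; state before step 1: [0])
1. PUSH 73 -> [0, 73]
2. PUSH 99 -> [0, 73, 99]
3. SWAP -> [0, 99, 73]
4. SWAP -> [0, 73, 99]
5. ADD -> [0, 172]
6. PUSH 86 -> [0, 172, 86]
7. PUSH -42 -> [0, 172, 86, -42]
8. PUSH 69 -> [0, 172, 86, -42, 69]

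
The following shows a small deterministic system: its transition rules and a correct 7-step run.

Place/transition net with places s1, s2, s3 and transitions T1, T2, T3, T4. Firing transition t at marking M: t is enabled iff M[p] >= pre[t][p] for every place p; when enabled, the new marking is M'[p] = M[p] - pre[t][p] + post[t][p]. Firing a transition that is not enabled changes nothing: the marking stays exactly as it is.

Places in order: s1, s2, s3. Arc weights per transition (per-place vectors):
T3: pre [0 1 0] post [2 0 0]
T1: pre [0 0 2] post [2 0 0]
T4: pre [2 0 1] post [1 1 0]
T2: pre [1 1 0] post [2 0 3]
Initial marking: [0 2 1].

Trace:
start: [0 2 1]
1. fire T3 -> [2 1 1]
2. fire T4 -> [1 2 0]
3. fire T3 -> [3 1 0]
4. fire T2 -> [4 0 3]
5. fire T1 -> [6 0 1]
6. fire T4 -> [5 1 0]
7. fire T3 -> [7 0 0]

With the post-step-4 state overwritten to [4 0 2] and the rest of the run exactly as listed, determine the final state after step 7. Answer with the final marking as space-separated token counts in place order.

6 0 0

state after step 4 := [4 0 2]
5. fire T1 -> [6 0 0]
6. fire T4 -> [6 0 0]
7. fire T3 -> [6 0 0]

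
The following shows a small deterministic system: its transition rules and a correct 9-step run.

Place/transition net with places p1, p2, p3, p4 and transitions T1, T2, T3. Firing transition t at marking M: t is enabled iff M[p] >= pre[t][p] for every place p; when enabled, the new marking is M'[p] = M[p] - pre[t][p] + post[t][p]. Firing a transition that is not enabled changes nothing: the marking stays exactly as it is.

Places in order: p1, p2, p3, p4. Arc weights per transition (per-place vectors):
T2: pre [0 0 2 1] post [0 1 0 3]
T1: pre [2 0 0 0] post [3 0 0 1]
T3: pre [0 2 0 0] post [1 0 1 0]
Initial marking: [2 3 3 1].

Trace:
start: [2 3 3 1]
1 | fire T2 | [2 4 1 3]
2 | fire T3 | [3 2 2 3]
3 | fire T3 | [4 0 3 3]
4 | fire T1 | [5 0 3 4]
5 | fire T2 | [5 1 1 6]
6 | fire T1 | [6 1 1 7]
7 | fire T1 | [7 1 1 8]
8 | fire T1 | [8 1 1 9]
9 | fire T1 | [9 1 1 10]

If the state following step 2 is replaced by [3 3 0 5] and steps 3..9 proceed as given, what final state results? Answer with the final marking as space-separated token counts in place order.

state after step 2 := [3 3 0 5]
3 | fire T3 | [4 1 1 5]
4 | fire T1 | [5 1 1 6]
5 | fire T2 | [5 1 1 6]
6 | fire T1 | [6 1 1 7]
7 | fire T1 | [7 1 1 8]
8 | fire T1 | [8 1 1 9]
9 | fire T1 | [9 1 1 10]

9 1 1 10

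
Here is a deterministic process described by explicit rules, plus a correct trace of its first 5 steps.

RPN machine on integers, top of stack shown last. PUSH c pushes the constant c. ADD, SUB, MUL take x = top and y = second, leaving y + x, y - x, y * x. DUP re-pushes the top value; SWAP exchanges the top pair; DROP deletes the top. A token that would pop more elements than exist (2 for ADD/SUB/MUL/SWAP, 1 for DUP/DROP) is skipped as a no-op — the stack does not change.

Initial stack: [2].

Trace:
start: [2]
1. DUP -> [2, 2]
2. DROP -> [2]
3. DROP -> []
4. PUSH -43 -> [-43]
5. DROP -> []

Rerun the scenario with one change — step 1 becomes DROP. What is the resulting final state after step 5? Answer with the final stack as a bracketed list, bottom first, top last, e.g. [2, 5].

(re-executing from step 1 with the substitution; state before step 1: [2])
1. DROP -> []
2. DROP -> []
3. DROP -> []
4. PUSH -43 -> [-43]
5. DROP -> []

[]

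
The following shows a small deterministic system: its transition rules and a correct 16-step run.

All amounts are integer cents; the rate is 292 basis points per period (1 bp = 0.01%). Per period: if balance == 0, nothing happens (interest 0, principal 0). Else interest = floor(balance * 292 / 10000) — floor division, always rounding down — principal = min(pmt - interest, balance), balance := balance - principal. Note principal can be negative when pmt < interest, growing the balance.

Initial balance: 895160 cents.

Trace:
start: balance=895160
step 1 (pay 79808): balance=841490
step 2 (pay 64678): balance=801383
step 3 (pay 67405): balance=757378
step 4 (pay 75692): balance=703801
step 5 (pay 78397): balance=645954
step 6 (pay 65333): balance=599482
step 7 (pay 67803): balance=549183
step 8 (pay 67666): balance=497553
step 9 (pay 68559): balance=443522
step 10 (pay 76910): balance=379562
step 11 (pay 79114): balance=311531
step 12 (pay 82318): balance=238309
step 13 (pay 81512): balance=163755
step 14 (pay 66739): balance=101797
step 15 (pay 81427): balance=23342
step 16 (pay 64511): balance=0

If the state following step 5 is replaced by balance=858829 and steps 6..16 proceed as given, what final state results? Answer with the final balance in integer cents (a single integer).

state after step 5 := balance=858829
step 6 (pay 65333): balance=818573
step 7 (pay 67803): balance=774672
step 8 (pay 67666): balance=729626
step 9 (pay 68559): balance=682372
step 10 (pay 76910): balance=625387
step 11 (pay 79114): balance=564534
step 12 (pay 82318): balance=498700
step 13 (pay 81512): balance=431750
step 14 (pay 66739): balance=377618
step 15 (pay 81427): balance=307217
step 16 (pay 64511): balance=251676

251676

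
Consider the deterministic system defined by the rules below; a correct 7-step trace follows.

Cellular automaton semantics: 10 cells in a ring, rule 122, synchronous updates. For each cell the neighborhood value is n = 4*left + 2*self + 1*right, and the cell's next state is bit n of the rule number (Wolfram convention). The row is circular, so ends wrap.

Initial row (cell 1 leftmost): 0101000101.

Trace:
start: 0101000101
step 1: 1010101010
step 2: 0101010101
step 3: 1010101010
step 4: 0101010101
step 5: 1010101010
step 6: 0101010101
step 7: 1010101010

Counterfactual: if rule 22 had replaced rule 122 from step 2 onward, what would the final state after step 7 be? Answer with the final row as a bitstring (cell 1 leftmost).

(re-executing steps 2..7 under rule 22; state before step 2: 1010101010)
step 2: 1010101010
step 3: 1010101010
step 4: 1010101010
step 5: 1010101010
step 6: 1010101010
step 7: 1010101010

1010101010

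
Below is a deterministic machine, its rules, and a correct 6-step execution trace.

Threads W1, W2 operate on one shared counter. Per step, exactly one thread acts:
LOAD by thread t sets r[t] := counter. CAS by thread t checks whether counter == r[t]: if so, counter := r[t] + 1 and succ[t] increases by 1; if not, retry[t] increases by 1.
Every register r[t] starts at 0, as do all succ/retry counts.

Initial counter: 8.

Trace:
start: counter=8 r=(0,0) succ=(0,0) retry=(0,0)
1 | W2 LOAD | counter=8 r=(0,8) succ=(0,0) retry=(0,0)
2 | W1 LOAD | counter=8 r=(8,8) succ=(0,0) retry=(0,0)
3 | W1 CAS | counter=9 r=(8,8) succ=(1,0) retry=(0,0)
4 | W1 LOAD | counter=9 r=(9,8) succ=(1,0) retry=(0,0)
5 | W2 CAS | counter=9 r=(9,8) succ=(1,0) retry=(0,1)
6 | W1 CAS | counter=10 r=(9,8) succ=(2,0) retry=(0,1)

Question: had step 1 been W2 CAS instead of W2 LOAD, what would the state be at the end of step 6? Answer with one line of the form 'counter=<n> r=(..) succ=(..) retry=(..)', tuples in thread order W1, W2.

counter=10 r=(9,0) succ=(2,0) retry=(0,2)

(re-executing from step 1 with the substitution; state before step 1: counter=8 r=(0,0) succ=(0,0) retry=(0,0))
1 | W2 CAS | counter=8 r=(0,0) succ=(0,0) retry=(0,1)
2 | W1 LOAD | counter=8 r=(8,0) succ=(0,0) retry=(0,1)
3 | W1 CAS | counter=9 r=(8,0) succ=(1,0) retry=(0,1)
4 | W1 LOAD | counter=9 r=(9,0) succ=(1,0) retry=(0,1)
5 | W2 CAS | counter=9 r=(9,0) succ=(1,0) retry=(0,2)
6 | W1 CAS | counter=10 r=(9,0) succ=(2,0) retry=(0,2)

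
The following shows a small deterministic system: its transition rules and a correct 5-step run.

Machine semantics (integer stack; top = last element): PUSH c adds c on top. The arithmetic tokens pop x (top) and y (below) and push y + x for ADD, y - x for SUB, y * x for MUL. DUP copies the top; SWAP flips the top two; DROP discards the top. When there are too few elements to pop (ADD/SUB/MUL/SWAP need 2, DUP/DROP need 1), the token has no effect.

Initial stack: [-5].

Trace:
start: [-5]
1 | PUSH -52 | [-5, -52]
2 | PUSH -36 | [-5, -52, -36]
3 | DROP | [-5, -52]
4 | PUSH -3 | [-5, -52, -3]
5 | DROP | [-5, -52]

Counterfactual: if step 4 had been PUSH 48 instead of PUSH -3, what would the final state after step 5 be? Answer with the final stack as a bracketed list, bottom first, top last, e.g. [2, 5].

[-5, -52]

(re-executing from step 4 with the substitution; state before step 4: [-5, -52])
4 | PUSH 48 | [-5, -52, 48]
5 | DROP | [-5, -52]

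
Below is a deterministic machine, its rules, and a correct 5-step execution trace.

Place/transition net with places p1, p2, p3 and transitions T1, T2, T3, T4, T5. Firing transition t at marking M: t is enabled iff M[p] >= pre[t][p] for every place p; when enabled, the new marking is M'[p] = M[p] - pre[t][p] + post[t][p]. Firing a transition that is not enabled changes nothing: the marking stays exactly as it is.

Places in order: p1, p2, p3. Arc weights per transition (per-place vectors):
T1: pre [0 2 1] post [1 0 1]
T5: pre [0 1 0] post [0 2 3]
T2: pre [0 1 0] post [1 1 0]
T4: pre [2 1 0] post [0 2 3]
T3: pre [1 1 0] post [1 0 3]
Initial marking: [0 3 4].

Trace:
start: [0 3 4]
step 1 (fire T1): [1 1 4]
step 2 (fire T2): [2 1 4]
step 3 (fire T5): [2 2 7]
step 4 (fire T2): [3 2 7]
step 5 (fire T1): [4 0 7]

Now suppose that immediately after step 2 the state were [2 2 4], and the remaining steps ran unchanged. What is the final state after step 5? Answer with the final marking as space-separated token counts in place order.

state after step 2 := [2 2 4]
step 3 (fire T5): [2 3 7]
step 4 (fire T2): [3 3 7]
step 5 (fire T1): [4 1 7]

4 1 7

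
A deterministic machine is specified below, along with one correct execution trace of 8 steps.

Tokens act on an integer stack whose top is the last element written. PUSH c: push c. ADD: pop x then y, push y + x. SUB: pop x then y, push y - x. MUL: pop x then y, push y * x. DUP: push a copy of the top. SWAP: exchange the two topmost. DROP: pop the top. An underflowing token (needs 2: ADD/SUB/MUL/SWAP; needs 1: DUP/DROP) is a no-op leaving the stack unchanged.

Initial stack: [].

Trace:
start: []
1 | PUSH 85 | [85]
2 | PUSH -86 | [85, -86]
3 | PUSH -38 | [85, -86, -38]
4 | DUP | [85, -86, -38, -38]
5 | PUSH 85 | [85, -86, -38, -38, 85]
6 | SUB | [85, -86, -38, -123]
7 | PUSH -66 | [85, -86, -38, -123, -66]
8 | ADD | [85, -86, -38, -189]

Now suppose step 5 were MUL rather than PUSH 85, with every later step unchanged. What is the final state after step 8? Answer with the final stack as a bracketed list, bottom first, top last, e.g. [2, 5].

(re-executing from step 5 with the substitution; state before step 5: [85, -86, -38, -38])
5 | MUL | [85, -86, 1444]
6 | SUB | [85, -1530]
7 | PUSH -66 | [85, -1530, -66]
8 | ADD | [85, -1596]

[85, -1596]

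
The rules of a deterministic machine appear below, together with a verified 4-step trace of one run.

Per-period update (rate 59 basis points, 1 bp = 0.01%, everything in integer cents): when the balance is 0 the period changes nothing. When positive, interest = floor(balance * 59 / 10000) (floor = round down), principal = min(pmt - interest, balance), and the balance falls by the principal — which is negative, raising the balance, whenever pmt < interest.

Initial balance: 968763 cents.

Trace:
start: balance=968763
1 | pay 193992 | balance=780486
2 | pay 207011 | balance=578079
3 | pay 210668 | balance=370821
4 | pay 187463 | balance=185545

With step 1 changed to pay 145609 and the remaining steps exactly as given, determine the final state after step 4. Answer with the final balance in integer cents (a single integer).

(re-executing from step 1 with the substitution; state before step 1: balance=968763)
1 | pay 145609 | balance=828869
2 | pay 207011 | balance=626748
3 | pay 210668 | balance=419777
4 | pay 187463 | balance=234790

234790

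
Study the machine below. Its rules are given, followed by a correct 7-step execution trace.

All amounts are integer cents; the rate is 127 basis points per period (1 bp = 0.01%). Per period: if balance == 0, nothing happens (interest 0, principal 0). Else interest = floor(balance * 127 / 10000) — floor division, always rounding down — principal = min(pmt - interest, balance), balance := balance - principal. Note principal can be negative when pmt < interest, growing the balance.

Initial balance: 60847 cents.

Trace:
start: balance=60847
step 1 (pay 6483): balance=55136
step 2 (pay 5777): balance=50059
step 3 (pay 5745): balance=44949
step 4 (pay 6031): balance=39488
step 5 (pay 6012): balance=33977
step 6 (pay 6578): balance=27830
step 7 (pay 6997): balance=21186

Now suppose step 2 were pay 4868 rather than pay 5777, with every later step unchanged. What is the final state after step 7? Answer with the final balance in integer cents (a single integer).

(re-executing from step 2 with the substitution; state before step 2: balance=55136)
step 2 (pay 4868): balance=50968
step 3 (pay 5745): balance=45870
step 4 (pay 6031): balance=40421
step 5 (pay 6012): balance=34922
step 6 (pay 6578): balance=28787
step 7 (pay 6997): balance=22155

22155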